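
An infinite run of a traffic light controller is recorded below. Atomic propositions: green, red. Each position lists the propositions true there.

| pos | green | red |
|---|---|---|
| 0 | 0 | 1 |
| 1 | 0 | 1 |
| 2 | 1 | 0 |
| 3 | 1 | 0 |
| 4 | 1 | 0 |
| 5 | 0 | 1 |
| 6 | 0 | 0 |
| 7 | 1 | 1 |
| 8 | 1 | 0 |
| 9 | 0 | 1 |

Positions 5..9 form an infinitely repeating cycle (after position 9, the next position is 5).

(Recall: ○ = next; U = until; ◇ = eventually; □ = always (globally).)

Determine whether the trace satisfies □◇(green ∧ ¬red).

Satisfied

◇(green ∧ ¬red) holds at every position 0..9, and those are all positions ever visited, so □◇(green ∧ ¬red) holds.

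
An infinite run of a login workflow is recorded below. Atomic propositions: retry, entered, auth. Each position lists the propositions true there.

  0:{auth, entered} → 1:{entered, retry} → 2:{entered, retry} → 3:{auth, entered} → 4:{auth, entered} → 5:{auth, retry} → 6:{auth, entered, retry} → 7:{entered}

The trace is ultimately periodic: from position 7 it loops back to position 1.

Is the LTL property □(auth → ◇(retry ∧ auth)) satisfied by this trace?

Satisfied

auth → ◇(retry ∧ auth) holds at every position 0..7, and those are all positions ever visited, so □(auth → ◇(retry ∧ auth)) holds.
Positions where auth holds: 0, 3, 4, 5, 6.
Check ◇(retry ∧ auth) at each: 0→ok, 3→ok, 4→ok, 5→ok, 6→ok.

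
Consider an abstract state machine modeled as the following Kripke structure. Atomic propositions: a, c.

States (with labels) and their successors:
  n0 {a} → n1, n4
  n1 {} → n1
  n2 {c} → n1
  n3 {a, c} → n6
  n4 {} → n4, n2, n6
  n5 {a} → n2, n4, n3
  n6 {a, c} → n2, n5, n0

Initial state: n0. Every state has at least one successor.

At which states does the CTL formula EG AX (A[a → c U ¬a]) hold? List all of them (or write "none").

{n0, n1, n2}

States satisfying AX (A[a → c U ¬a]): {n0, n1, n2}.
States satisfying EG AX (A[a → c U ¬a]): {n0, n1, n2}.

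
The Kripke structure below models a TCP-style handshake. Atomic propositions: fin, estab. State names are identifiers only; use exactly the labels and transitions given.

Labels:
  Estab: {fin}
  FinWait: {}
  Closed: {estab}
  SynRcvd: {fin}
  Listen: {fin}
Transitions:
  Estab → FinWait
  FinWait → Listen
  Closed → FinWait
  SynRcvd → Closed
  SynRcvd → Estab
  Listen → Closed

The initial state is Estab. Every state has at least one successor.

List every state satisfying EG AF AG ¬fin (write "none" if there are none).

none

States satisfying AF AG ¬fin: ∅.
States satisfying EG AF AG ¬fin: ∅.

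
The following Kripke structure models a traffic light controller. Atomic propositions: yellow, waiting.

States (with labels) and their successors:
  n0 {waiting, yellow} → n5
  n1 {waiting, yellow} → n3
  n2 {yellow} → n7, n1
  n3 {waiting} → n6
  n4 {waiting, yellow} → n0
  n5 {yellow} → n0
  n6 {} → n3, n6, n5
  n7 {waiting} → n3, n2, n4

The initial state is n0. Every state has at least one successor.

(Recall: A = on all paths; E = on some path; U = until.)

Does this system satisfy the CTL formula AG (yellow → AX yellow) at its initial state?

Satisfied

States satisfying yellow → AX yellow: {n0, n3, n4, n5, n6, n7}.
States satisfying AG (yellow → AX yellow): {n0, n3, n4, n5, n6}.
Every state reachable from n0 satisfies yellow → AX yellow.
n0 ∈ Sat(AG (yellow → AX yellow)).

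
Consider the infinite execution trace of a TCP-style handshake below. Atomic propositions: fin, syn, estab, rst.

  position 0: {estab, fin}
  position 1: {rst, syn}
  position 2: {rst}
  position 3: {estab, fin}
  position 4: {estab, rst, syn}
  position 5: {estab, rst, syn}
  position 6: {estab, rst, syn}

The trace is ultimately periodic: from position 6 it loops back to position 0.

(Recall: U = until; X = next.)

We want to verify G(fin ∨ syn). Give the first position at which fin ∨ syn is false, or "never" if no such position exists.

2

Check fin ∨ syn at each position in order: 0 ✓, 1 ✓.
At position 2 the labels are {rst}, so fin ∨ syn is false there. This is the first violation.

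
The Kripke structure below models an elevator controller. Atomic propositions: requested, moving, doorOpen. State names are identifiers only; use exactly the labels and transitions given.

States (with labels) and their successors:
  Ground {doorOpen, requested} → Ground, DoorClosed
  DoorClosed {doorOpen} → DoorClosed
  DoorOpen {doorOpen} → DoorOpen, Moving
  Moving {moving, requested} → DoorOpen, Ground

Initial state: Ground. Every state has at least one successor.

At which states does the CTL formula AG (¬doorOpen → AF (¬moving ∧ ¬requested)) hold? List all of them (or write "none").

{Ground, DoorClosed}

States satisfying ¬doorOpen → AF (¬moving ∧ ¬requested): {Ground, DoorClosed, DoorOpen}.
States satisfying AG (¬doorOpen → AF (¬moving ∧ ¬requested)): {Ground, DoorClosed}.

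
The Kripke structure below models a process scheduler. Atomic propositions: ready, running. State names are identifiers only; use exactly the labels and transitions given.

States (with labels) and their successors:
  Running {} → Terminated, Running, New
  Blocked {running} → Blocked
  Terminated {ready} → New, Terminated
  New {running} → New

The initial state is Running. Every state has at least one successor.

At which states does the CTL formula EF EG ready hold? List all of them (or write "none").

States satisfying EG ready: {Terminated}.
States satisfying EF EG ready: {Running, Terminated}.

{Running, Terminated}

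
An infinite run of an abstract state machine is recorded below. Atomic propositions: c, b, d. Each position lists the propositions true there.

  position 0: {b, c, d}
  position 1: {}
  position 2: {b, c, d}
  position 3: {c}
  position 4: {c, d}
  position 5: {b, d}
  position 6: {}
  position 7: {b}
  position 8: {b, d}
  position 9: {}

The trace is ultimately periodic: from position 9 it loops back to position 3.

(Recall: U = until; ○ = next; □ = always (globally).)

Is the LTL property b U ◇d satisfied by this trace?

Holds

Walking from position 0: ◇d first holds at position 0, and b holds at every earlier position along the way, so b U ◇d holds.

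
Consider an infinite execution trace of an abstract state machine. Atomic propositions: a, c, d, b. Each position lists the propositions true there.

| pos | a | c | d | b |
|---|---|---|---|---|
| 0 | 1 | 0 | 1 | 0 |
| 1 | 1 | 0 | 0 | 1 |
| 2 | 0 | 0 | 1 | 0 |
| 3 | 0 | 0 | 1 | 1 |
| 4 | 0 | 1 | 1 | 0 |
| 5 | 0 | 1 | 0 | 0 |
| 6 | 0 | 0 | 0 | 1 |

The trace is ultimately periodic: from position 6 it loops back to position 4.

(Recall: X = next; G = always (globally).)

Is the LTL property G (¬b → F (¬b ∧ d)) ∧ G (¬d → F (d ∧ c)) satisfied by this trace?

Satisfied

¬b → F (¬b ∧ d) holds at every position 0..6, and those are all positions ever visited, so G (¬b → F (¬b ∧ d)) holds.
Positions where ¬b holds: 0, 2, 4, 5.
Check F (¬b ∧ d) at each: 0→ok, 2→ok, 4→ok, 5→ok.
¬d → F (d ∧ c) holds at every position 0..6, and those are all positions ever visited, so G (¬d → F (d ∧ c)) holds.
Positions where ¬d holds: 1, 5, 6.
Check F (d ∧ c) at each: 1→ok, 5→ok, 6→ok.
At position 0: G (¬b → F (¬b ∧ d)) is true; G (¬d → F (d ∧ c)) is true; so G (¬b → F (¬b ∧ d)) ∧ G (¬d → F (d ∧ c)) is true.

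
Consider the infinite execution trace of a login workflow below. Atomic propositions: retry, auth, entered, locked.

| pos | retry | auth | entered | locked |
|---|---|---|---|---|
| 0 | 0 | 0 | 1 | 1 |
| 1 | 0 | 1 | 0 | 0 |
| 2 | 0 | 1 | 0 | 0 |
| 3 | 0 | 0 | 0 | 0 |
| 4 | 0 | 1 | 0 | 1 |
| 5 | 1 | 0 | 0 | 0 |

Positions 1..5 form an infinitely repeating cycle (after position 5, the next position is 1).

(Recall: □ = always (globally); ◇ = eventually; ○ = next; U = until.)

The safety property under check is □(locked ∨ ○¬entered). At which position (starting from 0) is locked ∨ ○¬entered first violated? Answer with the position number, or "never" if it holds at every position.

never

locked ∨ ○¬entered holds at every position 0..5, and those are all the positions the trace ever visits, so the invariant □(locked ∨ ○¬entered) is never violated.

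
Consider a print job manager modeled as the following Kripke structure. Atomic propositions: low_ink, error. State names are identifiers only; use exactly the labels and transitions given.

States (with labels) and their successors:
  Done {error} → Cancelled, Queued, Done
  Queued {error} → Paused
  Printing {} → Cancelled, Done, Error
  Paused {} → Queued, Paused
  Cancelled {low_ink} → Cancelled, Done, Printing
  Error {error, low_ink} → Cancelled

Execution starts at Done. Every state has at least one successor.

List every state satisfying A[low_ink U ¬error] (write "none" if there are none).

{Printing, Paused, Cancelled, Error}

States satisfying low_ink: {Cancelled, Error}.
States satisfying ¬error: {Printing, Paused, Cancelled}.
States satisfying A[low_ink U ¬error]: {Printing, Paused, Cancelled, Error}.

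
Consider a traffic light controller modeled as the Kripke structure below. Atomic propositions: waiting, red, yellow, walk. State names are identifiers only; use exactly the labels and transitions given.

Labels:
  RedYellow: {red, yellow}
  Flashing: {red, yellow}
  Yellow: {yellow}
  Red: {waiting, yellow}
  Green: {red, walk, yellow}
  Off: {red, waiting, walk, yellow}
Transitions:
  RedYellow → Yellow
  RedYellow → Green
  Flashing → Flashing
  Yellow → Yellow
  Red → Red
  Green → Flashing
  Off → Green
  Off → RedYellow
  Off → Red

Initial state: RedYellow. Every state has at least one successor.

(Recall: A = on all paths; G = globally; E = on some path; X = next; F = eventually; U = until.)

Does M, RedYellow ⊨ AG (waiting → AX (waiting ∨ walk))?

States satisfying waiting → AX (waiting ∨ walk): {RedYellow, Flashing, Yellow, Red, Green}.
States satisfying AG (waiting → AX (waiting ∨ walk)): {RedYellow, Flashing, Yellow, Red, Green}.
Every state reachable from RedYellow satisfies waiting → AX (waiting ∨ walk).
RedYellow ∈ Sat(AG (waiting → AX (waiting ∨ walk))).

Satisfied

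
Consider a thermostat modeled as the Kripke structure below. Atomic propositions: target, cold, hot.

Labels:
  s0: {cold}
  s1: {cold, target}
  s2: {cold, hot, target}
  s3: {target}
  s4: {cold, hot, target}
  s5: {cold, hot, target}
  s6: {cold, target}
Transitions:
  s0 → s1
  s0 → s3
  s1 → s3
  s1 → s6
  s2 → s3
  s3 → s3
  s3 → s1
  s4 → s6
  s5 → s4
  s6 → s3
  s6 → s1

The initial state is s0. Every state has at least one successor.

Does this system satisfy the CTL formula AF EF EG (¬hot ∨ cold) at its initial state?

Yes

States satisfying EF EG (¬hot ∨ cold): {s0, s1, s2, s3, s4, s5, s6}.
States satisfying AF EF EG (¬hot ∨ cold): {s0, s1, s2, s3, s4, s5, s6}.
s0 ∈ Sat(AF EF EG (¬hot ∨ cold)).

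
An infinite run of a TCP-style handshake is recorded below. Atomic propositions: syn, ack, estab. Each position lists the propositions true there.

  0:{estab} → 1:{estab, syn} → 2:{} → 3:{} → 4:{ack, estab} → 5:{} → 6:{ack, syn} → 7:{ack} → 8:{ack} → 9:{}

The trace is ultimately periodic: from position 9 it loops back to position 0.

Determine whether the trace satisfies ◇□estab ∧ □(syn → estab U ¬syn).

Does not hold

□estab is false at every position 0..9, so it never becomes true and ◇□estab fails.
syn → estab U ¬syn must hold at every position from 0 onward. It fails at position 6, so □(syn → estab U ¬syn) is false.
Positions where syn holds: 1, 6.
Check estab U ¬syn at each: 1→ok, 6→fails.
At position 0: ◇□estab is false; □(syn → estab U ¬syn) is false; so ◇□estab ∧ □(syn → estab U ¬syn) is false.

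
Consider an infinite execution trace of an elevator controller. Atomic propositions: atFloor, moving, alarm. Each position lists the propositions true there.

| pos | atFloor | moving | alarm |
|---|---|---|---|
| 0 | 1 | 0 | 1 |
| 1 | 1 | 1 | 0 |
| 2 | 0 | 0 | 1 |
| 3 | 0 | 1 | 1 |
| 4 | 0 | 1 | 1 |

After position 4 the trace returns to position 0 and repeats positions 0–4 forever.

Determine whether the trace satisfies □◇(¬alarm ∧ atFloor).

◇(¬alarm ∧ atFloor) holds at every position 0..4, and those are all positions ever visited, so □◇(¬alarm ∧ atFloor) holds.

Holds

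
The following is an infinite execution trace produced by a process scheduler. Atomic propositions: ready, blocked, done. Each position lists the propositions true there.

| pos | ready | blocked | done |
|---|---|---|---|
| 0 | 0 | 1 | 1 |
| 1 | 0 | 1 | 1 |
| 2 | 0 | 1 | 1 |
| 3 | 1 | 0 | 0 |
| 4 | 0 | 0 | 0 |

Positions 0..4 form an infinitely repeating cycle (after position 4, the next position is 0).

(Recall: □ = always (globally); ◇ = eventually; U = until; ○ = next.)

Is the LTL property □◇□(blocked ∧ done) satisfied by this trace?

Violated

◇□(blocked ∧ done) must hold at every position from 0 onward. It fails at position 0, so □◇□(blocked ∧ done) is false.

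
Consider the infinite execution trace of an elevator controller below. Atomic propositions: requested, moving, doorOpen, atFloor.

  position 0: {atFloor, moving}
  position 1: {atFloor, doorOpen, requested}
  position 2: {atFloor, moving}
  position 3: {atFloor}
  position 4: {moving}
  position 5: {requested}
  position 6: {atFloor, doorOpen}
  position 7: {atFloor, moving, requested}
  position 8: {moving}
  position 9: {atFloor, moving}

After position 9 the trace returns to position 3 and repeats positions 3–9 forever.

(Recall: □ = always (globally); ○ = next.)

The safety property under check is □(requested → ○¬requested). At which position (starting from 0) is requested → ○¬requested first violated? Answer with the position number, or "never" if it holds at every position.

never

requested → ○¬requested holds at every position 0..9, and those are all the positions the trace ever visits, so the invariant □(requested → ○¬requested) is never violated.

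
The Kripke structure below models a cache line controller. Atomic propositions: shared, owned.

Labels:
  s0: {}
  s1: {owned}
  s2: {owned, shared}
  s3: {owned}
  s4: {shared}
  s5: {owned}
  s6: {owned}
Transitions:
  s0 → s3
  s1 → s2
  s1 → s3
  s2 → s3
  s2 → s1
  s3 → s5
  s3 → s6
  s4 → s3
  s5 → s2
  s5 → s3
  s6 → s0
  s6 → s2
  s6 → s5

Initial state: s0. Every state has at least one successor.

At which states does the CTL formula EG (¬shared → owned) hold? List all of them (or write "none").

States satisfying ¬shared → owned: {s1, s2, s3, s4, s5, s6}.
States satisfying EG (¬shared → owned): {s1, s2, s3, s4, s5, s6}.

{s1, s2, s3, s4, s5, s6}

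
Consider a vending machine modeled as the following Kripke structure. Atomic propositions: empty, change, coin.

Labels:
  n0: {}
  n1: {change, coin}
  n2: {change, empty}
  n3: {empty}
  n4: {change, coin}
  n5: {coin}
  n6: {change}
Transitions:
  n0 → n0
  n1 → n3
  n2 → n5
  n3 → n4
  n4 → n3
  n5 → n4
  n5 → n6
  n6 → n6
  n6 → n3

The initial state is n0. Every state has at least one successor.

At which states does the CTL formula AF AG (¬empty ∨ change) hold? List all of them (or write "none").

{n0}

States satisfying AG (¬empty ∨ change): {n0}.
States satisfying AF AG (¬empty ∨ change): {n0}.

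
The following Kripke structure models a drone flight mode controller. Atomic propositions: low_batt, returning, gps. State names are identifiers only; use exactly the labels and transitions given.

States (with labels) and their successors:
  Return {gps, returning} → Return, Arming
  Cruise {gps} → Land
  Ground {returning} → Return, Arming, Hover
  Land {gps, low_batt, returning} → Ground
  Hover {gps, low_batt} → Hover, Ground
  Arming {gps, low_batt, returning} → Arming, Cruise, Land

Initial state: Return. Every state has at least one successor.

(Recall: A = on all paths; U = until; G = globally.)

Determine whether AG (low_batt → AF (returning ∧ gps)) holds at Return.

Does not hold

States satisfying low_batt → AF (returning ∧ gps): {Return, Cruise, Ground, Land, Arming}.
States satisfying AG (low_batt → AF (returning ∧ gps)): ∅.
Hover is reachable from Return and violates low_batt → AF (returning ∧ gps), so AG fails at Return.
Return ∉ Sat(AG (low_batt → AF (returning ∧ gps))).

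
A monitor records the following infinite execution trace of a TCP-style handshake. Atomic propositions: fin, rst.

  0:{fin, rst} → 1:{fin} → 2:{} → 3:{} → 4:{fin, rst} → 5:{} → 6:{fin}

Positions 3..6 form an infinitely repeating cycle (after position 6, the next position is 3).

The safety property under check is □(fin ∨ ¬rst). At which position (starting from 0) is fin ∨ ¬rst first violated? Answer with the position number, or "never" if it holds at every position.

fin ∨ ¬rst holds at every position 0..6, and those are all the positions the trace ever visits, so the invariant □(fin ∨ ¬rst) is never violated.

never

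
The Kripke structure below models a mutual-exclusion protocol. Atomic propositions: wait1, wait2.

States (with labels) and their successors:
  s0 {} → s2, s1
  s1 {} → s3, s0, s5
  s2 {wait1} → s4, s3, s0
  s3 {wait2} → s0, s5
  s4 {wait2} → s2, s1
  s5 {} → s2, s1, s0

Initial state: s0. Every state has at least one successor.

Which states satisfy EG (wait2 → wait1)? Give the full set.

{s0, s1, s2, s5}

States satisfying wait2 → wait1: {s0, s1, s2, s5}.
States satisfying EG (wait2 → wait1): {s0, s1, s2, s5}.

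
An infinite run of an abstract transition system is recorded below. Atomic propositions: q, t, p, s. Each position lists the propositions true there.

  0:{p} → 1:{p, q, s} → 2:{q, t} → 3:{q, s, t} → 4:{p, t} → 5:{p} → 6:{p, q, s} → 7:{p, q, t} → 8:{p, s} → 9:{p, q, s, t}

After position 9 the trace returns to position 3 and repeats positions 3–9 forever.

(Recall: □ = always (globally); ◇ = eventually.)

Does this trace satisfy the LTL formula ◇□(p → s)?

Violated

□(p → s) is false at every position 0..9, so it never becomes true and ◇□(p → s) fails.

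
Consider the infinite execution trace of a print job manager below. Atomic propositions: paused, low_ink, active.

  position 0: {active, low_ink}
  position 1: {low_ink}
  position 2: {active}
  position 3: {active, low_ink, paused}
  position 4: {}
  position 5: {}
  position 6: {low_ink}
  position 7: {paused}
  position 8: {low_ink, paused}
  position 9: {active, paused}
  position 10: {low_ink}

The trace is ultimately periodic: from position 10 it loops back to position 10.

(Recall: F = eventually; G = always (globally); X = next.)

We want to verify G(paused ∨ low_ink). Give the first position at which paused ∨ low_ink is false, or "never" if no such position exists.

Check paused ∨ low_ink at each position in order: 0 ✓, 1 ✓.
At position 2 the labels are {active}, so paused ∨ low_ink is false there. This is the first violation.

2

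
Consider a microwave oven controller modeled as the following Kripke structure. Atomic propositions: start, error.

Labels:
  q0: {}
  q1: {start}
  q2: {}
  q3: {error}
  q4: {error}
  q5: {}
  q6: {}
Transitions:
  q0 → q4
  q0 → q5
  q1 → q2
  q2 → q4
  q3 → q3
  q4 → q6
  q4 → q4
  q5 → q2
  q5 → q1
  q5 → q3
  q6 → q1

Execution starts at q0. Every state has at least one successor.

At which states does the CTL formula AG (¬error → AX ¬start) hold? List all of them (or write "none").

States satisfying ¬error → AX ¬start: {q0, q1, q2, q3, q4}.
States satisfying AG (¬error → AX ¬start): {q3}.

{q3}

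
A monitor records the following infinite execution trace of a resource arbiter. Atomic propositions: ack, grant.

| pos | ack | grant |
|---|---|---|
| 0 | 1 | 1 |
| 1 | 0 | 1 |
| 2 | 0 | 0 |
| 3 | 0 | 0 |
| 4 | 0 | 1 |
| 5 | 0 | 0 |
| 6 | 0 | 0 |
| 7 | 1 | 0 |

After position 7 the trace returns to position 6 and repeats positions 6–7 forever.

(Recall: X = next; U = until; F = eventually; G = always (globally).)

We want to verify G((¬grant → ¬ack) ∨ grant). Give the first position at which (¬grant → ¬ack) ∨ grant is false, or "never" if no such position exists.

7

Check (¬grant → ¬ack) ∨ grant at each position in order: 0 ✓, 1 ✓, 2 ✓, 3 ✓, 4 ✓, 5 ✓, 6 ✓.
At position 7 the labels are {ack}, so (¬grant → ¬ack) ∨ grant is false there. This is the first violation.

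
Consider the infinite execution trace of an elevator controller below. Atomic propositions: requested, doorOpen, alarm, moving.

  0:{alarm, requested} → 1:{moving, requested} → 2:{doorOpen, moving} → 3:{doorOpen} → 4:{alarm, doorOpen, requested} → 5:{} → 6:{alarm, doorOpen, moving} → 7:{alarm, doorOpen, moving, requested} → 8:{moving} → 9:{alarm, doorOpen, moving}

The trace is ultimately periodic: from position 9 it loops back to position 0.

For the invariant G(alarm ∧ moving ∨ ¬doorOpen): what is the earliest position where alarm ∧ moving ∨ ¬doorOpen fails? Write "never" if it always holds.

2

Check alarm ∧ moving ∨ ¬doorOpen at each position in order: 0 ✓, 1 ✓.
At position 2 the labels are {doorOpen, moving}, so alarm ∧ moving ∨ ¬doorOpen is false there. This is the first violation.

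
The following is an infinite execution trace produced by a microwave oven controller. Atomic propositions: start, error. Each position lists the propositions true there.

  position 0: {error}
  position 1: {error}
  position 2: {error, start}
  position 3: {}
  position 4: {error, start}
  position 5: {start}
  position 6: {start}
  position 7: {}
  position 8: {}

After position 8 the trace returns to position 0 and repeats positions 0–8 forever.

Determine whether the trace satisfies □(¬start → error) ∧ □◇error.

¬start → error must hold at every position from 0 onward. It fails at position 3, so □(¬start → error) is false.
Positions where ¬start holds: 0, 1, 3, 7, 8.
Check error at each: 0→ok, 1→ok, 3→fails, 7→fails, 8→fails.
◇error holds at every position 0..8, and those are all positions ever visited, so □◇error holds.
At position 0: □(¬start → error) is false; □◇error is true; so □(¬start → error) ∧ □◇error is false.

Violated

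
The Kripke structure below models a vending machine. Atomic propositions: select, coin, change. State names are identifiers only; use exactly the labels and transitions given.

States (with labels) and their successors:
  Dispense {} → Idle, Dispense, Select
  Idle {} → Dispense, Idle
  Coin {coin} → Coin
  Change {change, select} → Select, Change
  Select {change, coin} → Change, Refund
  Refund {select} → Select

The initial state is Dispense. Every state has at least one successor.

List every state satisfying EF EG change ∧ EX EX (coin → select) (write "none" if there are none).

{Dispense, Idle, Change, Select, Refund}

States satisfying EG change: {Change, Select}.
States satisfying EF EG change: {Dispense, Idle, Change, Select, Refund}.
States satisfying EX (coin → select): {Dispense, Idle, Change, Select}.
States satisfying EX EX (coin → select): {Dispense, Idle, Change, Select, Refund}.
States satisfying EF EG change ∧ EX EX (coin → select): {Dispense, Idle, Change, Select, Refund}.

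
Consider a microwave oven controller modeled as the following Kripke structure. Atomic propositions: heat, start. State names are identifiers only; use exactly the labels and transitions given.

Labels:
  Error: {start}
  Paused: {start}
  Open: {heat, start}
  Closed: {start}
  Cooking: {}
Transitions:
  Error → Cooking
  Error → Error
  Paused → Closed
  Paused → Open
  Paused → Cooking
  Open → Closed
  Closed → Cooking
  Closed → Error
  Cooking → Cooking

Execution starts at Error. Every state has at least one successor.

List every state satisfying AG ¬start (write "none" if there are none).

States satisfying ¬start: {Cooking}.
States satisfying AG ¬start: {Cooking}.

{Cooking}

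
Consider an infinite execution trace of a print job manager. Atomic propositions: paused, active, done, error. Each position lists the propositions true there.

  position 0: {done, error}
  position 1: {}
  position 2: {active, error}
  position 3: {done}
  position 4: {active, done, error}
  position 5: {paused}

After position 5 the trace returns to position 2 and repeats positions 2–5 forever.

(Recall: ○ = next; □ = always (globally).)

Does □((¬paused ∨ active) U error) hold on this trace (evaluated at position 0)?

(¬paused ∨ active) U error must hold at every position from 0 onward. It fails at position 5, so □((¬paused ∨ active) U error) is false.

Violated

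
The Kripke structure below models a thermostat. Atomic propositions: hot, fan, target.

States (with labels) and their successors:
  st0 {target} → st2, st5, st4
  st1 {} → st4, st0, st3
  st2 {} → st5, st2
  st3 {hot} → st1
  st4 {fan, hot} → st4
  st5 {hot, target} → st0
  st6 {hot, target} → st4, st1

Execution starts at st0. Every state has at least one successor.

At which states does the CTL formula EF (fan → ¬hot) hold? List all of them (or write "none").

States satisfying fan → ¬hot: {st0, st1, st2, st3, st5, st6}.
States satisfying EF (fan → ¬hot): {st0, st1, st2, st3, st5, st6}.

{st0, st1, st2, st3, st5, st6}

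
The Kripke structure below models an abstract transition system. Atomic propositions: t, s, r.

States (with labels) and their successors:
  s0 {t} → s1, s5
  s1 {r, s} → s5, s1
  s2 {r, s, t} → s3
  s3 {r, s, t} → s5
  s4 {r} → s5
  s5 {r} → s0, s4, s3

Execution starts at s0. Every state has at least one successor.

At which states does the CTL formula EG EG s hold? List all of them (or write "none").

{s1}

States satisfying EG s: {s1}.
States satisfying EG EG s: {s1}.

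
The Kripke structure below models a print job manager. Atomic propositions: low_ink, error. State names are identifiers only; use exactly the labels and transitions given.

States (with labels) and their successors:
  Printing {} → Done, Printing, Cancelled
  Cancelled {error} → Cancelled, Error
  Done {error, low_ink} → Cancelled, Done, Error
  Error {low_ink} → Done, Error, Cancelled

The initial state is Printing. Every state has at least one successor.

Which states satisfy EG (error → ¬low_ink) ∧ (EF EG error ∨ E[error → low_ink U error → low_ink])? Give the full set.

{Printing, Cancelled, Error}

States satisfying error → ¬low_ink: {Printing, Cancelled, Error}.
States satisfying EG (error → ¬low_ink): {Printing, Cancelled, Error}.
States satisfying EG error: {Cancelled, Done}.
States satisfying EF EG error: {Printing, Cancelled, Done, Error}.
States satisfying error → low_ink: {Printing, Done, Error}.
States satisfying E[error → low_ink U error → low_ink]: {Printing, Done, Error}.
States satisfying EF EG error ∨ E[error → low_ink U error → low_ink]: {Printing, Cancelled, Done, Error}.
States satisfying EG (error → ¬low_ink) ∧ (EF EG error ∨ E[error → low_ink U error → low_ink]): {Printing, Cancelled, Error}.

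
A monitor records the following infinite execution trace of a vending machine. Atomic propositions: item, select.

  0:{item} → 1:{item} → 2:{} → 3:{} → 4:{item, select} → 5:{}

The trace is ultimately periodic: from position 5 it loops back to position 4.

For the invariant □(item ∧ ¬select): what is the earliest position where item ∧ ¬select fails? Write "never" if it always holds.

Check item ∧ ¬select at each position in order: 0 ✓, 1 ✓.
At position 2 the labels are {}, so item ∧ ¬select is false there. This is the first violation.

2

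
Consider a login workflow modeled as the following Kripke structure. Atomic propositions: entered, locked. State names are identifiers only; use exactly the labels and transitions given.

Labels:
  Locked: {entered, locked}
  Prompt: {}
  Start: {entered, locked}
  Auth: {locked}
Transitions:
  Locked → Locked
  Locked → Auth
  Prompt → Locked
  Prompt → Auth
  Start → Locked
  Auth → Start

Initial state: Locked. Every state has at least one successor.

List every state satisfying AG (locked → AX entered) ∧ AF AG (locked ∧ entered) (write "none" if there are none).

none

States satisfying locked → AX entered: {Prompt, Start, Auth}.
States satisfying AG (locked → AX entered): ∅.
States satisfying AG (locked ∧ entered): ∅.
States satisfying AF AG (locked ∧ entered): ∅.
States satisfying AG (locked → AX entered) ∧ AF AG (locked ∧ entered): ∅.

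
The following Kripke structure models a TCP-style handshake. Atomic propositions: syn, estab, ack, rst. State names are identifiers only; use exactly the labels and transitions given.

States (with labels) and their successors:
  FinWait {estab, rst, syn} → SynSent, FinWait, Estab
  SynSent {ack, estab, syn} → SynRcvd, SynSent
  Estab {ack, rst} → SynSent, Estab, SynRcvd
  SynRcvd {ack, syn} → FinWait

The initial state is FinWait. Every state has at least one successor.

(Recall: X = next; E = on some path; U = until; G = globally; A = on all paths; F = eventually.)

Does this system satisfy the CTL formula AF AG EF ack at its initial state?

States satisfying AG EF ack: {FinWait, SynSent, Estab, SynRcvd}.
States satisfying AF AG EF ack: {FinWait, SynSent, Estab, SynRcvd}.
FinWait ∈ Sat(AF AG EF ack).

Holds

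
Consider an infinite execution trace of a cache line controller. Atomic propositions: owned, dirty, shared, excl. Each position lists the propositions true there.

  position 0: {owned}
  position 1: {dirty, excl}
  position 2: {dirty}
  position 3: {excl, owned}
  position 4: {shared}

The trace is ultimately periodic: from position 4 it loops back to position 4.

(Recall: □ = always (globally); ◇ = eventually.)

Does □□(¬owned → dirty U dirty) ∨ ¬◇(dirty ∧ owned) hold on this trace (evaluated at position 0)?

Yes

□(¬owned → dirty U dirty) must hold at every position from 0 onward. It fails at position 0, so □□(¬owned → dirty U dirty) is false.
At position 0: □□(¬owned → dirty U dirty) is false; ¬◇(dirty ∧ owned) is true; so □□(¬owned → dirty U dirty) ∨ ¬◇(dirty ∧ owned) is true.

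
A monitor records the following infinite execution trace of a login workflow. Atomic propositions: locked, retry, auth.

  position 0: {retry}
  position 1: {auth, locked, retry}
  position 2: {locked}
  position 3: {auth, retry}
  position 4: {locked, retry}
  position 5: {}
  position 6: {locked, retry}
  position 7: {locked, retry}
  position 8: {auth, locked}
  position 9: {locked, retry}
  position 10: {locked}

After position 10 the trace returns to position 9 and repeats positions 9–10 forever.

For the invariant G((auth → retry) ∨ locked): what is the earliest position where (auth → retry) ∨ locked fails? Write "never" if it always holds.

never

(auth → retry) ∨ locked holds at every position 0..10, and those are all the positions the trace ever visits, so the invariant G((auth → retry) ∨ locked) is never violated.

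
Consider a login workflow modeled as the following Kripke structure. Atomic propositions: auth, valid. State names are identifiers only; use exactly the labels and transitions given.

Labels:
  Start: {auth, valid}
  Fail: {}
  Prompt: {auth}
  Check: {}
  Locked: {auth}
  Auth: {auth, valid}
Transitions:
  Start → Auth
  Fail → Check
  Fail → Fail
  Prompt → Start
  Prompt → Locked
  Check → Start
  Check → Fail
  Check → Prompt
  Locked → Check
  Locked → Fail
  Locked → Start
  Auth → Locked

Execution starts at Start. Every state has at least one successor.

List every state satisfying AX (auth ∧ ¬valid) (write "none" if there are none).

States satisfying auth ∧ ¬valid: {Prompt, Locked}.
States satisfying AX (auth ∧ ¬valid): {Auth}.

{Auth}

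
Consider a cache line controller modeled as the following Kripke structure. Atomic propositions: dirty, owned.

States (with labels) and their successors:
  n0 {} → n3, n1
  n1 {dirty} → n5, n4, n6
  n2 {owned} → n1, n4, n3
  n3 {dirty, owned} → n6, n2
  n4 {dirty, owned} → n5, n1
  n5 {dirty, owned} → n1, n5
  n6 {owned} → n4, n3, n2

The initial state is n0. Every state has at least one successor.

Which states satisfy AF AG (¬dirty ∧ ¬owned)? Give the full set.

none

States satisfying AG (¬dirty ∧ ¬owned): ∅.
States satisfying AF AG (¬dirty ∧ ¬owned): ∅.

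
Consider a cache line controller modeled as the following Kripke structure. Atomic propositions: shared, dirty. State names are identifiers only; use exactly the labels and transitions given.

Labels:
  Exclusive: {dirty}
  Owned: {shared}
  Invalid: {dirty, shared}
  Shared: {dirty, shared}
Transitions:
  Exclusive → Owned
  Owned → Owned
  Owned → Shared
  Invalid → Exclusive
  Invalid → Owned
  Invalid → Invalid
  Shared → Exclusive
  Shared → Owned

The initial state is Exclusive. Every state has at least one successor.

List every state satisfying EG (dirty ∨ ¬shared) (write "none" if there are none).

States satisfying dirty ∨ ¬shared: {Exclusive, Invalid, Shared}.
States satisfying EG (dirty ∨ ¬shared): {Invalid}.

{Invalid}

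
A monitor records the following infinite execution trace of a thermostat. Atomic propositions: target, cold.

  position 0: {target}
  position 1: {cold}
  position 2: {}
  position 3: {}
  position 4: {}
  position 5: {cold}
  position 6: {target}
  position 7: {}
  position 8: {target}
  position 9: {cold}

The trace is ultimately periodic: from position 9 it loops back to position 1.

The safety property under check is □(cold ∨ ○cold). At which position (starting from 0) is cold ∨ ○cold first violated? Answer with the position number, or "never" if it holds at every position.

2

Check cold ∨ ○cold at each position in order: 0 ✓, 1 ✓.
At position 2 the labels are {} and the next position 3 has {}, so cold ∨ ○cold is false there. This is the first violation.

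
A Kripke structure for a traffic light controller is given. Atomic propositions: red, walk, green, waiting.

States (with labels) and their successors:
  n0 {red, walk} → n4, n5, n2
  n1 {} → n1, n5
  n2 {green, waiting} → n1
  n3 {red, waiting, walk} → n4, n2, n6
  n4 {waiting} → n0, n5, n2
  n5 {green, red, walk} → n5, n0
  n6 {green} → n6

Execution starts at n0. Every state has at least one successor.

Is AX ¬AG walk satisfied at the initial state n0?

Yes

States satisfying ¬AG walk: {n0, n1, n2, n3, n4, n5, n6}.
States satisfying AX ¬AG walk: {n0, n1, n2, n3, n4, n5, n6}.
n0 ∈ Sat(AX ¬AG walk).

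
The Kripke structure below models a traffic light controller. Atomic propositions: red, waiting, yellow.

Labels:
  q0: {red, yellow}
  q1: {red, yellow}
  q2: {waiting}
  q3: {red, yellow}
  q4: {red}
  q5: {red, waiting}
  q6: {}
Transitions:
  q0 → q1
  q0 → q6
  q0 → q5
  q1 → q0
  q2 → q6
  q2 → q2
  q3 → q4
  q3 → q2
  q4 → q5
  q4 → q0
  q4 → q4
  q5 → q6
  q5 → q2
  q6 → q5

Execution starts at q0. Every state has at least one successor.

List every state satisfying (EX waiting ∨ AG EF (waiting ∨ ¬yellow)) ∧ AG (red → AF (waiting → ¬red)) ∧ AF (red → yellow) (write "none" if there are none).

{q0, q1, q2, q3, q5, q6}

States satisfying waiting: {q2, q5}.
States satisfying EX waiting: {q0, q2, q3, q4, q5, q6}.
States satisfying EF (waiting ∨ ¬yellow): {q0, q1, q2, q3, q4, q5, q6}.
States satisfying AG EF (waiting ∨ ¬yellow): {q0, q1, q2, q3, q4, q5, q6}.
States satisfying EX waiting ∨ AG EF (waiting ∨ ¬yellow): {q0, q1, q2, q3, q4, q5, q6}.
States satisfying red → AF (waiting → ¬red): {q0, q1, q2, q3, q4, q5, q6}.
States satisfying AG (red → AF (waiting → ¬red)): {q0, q1, q2, q3, q4, q5, q6}.
States satisfying red → yellow: {q0, q1, q2, q3, q6}.
States satisfying AF (red → yellow): {q0, q1, q2, q3, q5, q6}.
States satisfying AG (red → AF (waiting → ¬red)) ∧ AF (red → yellow): {q0, q1, q2, q3, q5, q6}.
States satisfying (EX waiting ∨ AG EF (waiting ∨ ¬yellow)) ∧ AG (red → AF (waiting → ¬red)) ∧ AF (red → yellow): {q0, q1, q2, q3, q5, q6}.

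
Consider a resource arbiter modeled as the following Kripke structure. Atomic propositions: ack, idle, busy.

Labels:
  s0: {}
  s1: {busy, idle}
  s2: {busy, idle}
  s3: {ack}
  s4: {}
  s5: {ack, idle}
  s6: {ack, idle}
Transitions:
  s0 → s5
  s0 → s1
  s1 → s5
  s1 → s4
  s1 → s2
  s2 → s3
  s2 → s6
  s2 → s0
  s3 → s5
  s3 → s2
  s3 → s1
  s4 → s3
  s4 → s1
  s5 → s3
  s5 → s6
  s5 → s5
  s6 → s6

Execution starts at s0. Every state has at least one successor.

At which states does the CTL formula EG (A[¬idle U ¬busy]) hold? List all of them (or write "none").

States satisfying A[¬idle U ¬busy]: {s0, s3, s4, s5, s6}.
States satisfying EG (A[¬idle U ¬busy]): {s0, s3, s4, s5, s6}.

{s0, s3, s4, s5, s6}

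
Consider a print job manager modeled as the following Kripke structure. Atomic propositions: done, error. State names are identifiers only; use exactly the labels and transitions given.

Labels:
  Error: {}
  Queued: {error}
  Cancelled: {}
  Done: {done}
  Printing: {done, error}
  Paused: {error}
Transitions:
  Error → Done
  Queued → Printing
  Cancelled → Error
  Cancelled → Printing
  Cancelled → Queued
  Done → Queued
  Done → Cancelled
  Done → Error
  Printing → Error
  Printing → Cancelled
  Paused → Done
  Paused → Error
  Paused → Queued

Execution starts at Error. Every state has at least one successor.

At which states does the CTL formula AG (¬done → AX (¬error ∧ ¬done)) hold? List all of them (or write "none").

none

States satisfying ¬done → AX (¬error ∧ ¬done): {Done, Printing}.
States satisfying AG (¬done → AX (¬error ∧ ¬done)): ∅.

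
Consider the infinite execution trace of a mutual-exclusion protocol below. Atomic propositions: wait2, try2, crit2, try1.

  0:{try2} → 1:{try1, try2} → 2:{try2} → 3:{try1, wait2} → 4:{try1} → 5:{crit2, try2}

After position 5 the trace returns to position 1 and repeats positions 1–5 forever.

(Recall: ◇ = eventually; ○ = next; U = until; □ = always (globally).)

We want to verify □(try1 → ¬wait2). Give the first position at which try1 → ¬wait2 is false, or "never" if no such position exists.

Check try1 → ¬wait2 at each position in order: 0 ✓, 1 ✓, 2 ✓.
At position 3 the labels are {try1, wait2}, so try1 → ¬wait2 is false there. This is the first violation.

3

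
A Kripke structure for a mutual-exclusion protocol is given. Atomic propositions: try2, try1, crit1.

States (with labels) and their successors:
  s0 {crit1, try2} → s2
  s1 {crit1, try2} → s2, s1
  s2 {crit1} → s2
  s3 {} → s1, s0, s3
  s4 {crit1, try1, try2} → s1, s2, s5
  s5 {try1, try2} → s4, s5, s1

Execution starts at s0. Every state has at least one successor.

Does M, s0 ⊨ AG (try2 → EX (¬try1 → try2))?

States satisfying try2 → EX (¬try1 → try2): {s1, s2, s3, s4, s5}.
States satisfying AG (try2 → EX (¬try1 → try2)): {s1, s2, s4, s5}.
s0 is reachable from s0 and violates try2 → EX (¬try1 → try2), so AG fails at s0.
s0 ∉ Sat(AG (try2 → EX (¬try1 → try2))).

Does not hold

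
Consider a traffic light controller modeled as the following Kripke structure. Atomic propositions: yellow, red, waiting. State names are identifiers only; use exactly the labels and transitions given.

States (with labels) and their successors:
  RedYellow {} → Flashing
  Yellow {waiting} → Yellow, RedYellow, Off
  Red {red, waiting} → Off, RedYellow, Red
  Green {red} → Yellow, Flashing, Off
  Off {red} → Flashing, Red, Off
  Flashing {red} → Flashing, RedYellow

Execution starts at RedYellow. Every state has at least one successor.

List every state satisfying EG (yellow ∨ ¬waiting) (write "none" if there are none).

{RedYellow, Green, Off, Flashing}

States satisfying yellow ∨ ¬waiting: {RedYellow, Green, Off, Flashing}.
States satisfying EG (yellow ∨ ¬waiting): {RedYellow, Green, Off, Flashing}.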